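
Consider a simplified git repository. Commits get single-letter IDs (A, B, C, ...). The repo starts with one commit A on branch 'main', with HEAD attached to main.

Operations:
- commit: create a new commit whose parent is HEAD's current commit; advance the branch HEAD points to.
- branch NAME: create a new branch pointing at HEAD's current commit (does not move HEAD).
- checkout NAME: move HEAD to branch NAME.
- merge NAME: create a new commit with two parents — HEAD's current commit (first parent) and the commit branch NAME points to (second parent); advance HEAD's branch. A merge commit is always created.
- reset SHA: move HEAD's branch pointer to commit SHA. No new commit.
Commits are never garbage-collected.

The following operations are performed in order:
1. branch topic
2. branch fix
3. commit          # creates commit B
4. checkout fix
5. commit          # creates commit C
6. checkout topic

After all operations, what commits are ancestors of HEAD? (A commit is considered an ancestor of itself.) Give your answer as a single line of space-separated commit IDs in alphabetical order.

After op 1 (branch): HEAD=main@A [main=A topic=A]
After op 2 (branch): HEAD=main@A [fix=A main=A topic=A]
After op 3 (commit): HEAD=main@B [fix=A main=B topic=A]
After op 4 (checkout): HEAD=fix@A [fix=A main=B topic=A]
After op 5 (commit): HEAD=fix@C [fix=C main=B topic=A]
After op 6 (checkout): HEAD=topic@A [fix=C main=B topic=A]

Answer: A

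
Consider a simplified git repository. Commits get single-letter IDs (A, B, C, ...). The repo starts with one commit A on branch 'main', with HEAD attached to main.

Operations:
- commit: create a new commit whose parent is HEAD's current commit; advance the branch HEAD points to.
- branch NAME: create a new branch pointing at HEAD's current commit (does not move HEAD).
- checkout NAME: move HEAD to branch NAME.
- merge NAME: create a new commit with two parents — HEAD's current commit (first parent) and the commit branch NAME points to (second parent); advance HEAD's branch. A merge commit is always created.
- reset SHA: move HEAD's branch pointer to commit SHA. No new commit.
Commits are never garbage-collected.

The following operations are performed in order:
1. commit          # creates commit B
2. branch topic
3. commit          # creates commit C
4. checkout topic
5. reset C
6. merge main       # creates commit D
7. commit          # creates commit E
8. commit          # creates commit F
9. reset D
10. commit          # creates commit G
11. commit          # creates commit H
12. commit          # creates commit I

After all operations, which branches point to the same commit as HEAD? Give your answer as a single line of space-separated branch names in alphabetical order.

After op 1 (commit): HEAD=main@B [main=B]
After op 2 (branch): HEAD=main@B [main=B topic=B]
After op 3 (commit): HEAD=main@C [main=C topic=B]
After op 4 (checkout): HEAD=topic@B [main=C topic=B]
After op 5 (reset): HEAD=topic@C [main=C topic=C]
After op 6 (merge): HEAD=topic@D [main=C topic=D]
After op 7 (commit): HEAD=topic@E [main=C topic=E]
After op 8 (commit): HEAD=topic@F [main=C topic=F]
After op 9 (reset): HEAD=topic@D [main=C topic=D]
After op 10 (commit): HEAD=topic@G [main=C topic=G]
After op 11 (commit): HEAD=topic@H [main=C topic=H]
After op 12 (commit): HEAD=topic@I [main=C topic=I]

Answer: topic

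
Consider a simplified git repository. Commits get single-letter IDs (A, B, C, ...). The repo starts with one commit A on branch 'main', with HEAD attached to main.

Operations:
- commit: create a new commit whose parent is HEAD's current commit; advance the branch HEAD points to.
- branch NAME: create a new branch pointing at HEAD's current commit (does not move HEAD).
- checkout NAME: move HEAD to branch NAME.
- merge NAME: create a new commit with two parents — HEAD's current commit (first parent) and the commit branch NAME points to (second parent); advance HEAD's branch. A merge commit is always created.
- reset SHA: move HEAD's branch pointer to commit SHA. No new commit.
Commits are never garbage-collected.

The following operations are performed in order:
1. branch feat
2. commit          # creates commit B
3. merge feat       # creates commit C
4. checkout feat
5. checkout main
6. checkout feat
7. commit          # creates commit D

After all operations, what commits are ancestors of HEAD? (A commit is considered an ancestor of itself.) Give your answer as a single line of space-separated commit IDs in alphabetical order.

After op 1 (branch): HEAD=main@A [feat=A main=A]
After op 2 (commit): HEAD=main@B [feat=A main=B]
After op 3 (merge): HEAD=main@C [feat=A main=C]
After op 4 (checkout): HEAD=feat@A [feat=A main=C]
After op 5 (checkout): HEAD=main@C [feat=A main=C]
After op 6 (checkout): HEAD=feat@A [feat=A main=C]
After op 7 (commit): HEAD=feat@D [feat=D main=C]

Answer: A D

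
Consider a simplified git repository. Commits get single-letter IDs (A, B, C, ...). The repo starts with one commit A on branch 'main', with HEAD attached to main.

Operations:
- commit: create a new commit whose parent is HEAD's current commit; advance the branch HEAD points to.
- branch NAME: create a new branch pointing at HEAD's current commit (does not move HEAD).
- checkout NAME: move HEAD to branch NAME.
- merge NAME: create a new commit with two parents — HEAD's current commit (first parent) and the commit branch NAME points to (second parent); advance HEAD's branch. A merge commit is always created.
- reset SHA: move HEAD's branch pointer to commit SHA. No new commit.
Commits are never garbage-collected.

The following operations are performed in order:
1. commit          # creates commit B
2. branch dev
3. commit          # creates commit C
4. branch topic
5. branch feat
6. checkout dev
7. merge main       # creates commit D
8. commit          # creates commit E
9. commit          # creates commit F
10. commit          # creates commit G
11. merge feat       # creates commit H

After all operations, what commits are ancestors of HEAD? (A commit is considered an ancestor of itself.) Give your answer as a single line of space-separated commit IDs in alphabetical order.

Answer: A B C D E F G H

Derivation:
After op 1 (commit): HEAD=main@B [main=B]
After op 2 (branch): HEAD=main@B [dev=B main=B]
After op 3 (commit): HEAD=main@C [dev=B main=C]
After op 4 (branch): HEAD=main@C [dev=B main=C topic=C]
After op 5 (branch): HEAD=main@C [dev=B feat=C main=C topic=C]
After op 6 (checkout): HEAD=dev@B [dev=B feat=C main=C topic=C]
After op 7 (merge): HEAD=dev@D [dev=D feat=C main=C topic=C]
After op 8 (commit): HEAD=dev@E [dev=E feat=C main=C topic=C]
After op 9 (commit): HEAD=dev@F [dev=F feat=C main=C topic=C]
After op 10 (commit): HEAD=dev@G [dev=G feat=C main=C topic=C]
After op 11 (merge): HEAD=dev@H [dev=H feat=C main=C topic=C]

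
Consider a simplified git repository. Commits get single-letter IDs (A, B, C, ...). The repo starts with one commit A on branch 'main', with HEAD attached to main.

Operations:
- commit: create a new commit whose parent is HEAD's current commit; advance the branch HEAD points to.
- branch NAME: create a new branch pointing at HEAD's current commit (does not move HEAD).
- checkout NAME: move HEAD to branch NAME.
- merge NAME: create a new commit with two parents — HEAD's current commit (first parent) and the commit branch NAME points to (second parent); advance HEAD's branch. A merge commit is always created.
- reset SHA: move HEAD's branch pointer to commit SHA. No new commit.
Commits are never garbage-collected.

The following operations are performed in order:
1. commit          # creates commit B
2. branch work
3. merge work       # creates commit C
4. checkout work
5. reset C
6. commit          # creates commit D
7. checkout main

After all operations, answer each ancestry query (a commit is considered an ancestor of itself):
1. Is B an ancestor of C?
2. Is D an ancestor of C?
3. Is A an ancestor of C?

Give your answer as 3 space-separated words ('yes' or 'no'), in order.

Answer: yes no yes

Derivation:
After op 1 (commit): HEAD=main@B [main=B]
After op 2 (branch): HEAD=main@B [main=B work=B]
After op 3 (merge): HEAD=main@C [main=C work=B]
After op 4 (checkout): HEAD=work@B [main=C work=B]
After op 5 (reset): HEAD=work@C [main=C work=C]
After op 6 (commit): HEAD=work@D [main=C work=D]
After op 7 (checkout): HEAD=main@C [main=C work=D]
ancestors(C) = {A,B,C}; B in? yes
ancestors(C) = {A,B,C}; D in? no
ancestors(C) = {A,B,C}; A in? yes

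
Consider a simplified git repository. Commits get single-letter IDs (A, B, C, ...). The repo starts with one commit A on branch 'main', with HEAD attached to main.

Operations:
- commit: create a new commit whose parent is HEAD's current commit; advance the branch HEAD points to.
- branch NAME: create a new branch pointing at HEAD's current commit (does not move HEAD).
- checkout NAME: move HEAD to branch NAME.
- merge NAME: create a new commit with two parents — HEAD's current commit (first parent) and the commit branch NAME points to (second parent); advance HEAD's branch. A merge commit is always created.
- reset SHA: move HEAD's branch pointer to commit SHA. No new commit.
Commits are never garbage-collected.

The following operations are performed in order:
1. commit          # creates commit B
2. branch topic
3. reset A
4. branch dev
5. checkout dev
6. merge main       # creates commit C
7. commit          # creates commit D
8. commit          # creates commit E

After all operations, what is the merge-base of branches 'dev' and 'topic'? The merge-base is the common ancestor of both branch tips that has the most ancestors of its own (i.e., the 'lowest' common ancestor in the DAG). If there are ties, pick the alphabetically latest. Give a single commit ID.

After op 1 (commit): HEAD=main@B [main=B]
After op 2 (branch): HEAD=main@B [main=B topic=B]
After op 3 (reset): HEAD=main@A [main=A topic=B]
After op 4 (branch): HEAD=main@A [dev=A main=A topic=B]
After op 5 (checkout): HEAD=dev@A [dev=A main=A topic=B]
After op 6 (merge): HEAD=dev@C [dev=C main=A topic=B]
After op 7 (commit): HEAD=dev@D [dev=D main=A topic=B]
After op 8 (commit): HEAD=dev@E [dev=E main=A topic=B]
ancestors(dev=E): ['A', 'C', 'D', 'E']
ancestors(topic=B): ['A', 'B']
common: ['A']

Answer: A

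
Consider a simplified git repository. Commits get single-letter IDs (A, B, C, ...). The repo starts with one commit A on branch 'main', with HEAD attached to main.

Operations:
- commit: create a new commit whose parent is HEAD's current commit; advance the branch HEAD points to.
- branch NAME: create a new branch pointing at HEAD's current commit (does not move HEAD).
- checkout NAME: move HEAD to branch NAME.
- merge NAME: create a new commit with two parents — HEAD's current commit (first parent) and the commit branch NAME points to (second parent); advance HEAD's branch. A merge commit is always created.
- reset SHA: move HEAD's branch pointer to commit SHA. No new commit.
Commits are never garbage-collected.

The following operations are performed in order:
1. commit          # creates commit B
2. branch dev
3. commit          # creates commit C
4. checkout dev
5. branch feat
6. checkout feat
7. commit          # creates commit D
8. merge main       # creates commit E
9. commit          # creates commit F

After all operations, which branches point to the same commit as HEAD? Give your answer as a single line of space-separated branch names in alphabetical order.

Answer: feat

Derivation:
After op 1 (commit): HEAD=main@B [main=B]
After op 2 (branch): HEAD=main@B [dev=B main=B]
After op 3 (commit): HEAD=main@C [dev=B main=C]
After op 4 (checkout): HEAD=dev@B [dev=B main=C]
After op 5 (branch): HEAD=dev@B [dev=B feat=B main=C]
After op 6 (checkout): HEAD=feat@B [dev=B feat=B main=C]
After op 7 (commit): HEAD=feat@D [dev=B feat=D main=C]
After op 8 (merge): HEAD=feat@E [dev=B feat=E main=C]
After op 9 (commit): HEAD=feat@F [dev=B feat=F main=C]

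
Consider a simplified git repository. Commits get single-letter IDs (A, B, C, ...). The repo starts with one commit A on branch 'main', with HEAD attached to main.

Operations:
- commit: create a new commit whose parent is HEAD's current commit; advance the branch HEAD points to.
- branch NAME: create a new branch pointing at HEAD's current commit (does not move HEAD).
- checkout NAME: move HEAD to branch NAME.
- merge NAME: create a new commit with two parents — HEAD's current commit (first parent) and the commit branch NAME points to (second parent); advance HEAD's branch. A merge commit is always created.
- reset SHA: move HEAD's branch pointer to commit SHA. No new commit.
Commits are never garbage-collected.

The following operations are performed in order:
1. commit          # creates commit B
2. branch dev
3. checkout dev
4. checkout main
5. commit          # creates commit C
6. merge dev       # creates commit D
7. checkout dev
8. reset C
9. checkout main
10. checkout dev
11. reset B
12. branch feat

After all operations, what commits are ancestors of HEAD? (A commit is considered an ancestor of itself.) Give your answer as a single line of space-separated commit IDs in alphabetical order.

Answer: A B

Derivation:
After op 1 (commit): HEAD=main@B [main=B]
After op 2 (branch): HEAD=main@B [dev=B main=B]
After op 3 (checkout): HEAD=dev@B [dev=B main=B]
After op 4 (checkout): HEAD=main@B [dev=B main=B]
After op 5 (commit): HEAD=main@C [dev=B main=C]
After op 6 (merge): HEAD=main@D [dev=B main=D]
After op 7 (checkout): HEAD=dev@B [dev=B main=D]
After op 8 (reset): HEAD=dev@C [dev=C main=D]
After op 9 (checkout): HEAD=main@D [dev=C main=D]
After op 10 (checkout): HEAD=dev@C [dev=C main=D]
After op 11 (reset): HEAD=dev@B [dev=B main=D]
After op 12 (branch): HEAD=dev@B [dev=B feat=B main=D]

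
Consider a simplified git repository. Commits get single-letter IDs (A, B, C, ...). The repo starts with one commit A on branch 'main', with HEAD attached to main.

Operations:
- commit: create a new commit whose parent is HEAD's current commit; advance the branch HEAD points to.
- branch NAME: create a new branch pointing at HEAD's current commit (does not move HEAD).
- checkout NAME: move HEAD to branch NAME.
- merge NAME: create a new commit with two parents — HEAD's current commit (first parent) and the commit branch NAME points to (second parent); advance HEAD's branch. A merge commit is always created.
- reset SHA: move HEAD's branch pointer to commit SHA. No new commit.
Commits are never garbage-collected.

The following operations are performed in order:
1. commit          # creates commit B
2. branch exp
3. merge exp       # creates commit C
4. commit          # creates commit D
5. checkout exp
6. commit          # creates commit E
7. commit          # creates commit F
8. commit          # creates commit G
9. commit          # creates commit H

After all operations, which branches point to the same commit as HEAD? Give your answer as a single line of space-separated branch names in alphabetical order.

Answer: exp

Derivation:
After op 1 (commit): HEAD=main@B [main=B]
After op 2 (branch): HEAD=main@B [exp=B main=B]
After op 3 (merge): HEAD=main@C [exp=B main=C]
After op 4 (commit): HEAD=main@D [exp=B main=D]
After op 5 (checkout): HEAD=exp@B [exp=B main=D]
After op 6 (commit): HEAD=exp@E [exp=E main=D]
After op 7 (commit): HEAD=exp@F [exp=F main=D]
After op 8 (commit): HEAD=exp@G [exp=G main=D]
After op 9 (commit): HEAD=exp@H [exp=H main=D]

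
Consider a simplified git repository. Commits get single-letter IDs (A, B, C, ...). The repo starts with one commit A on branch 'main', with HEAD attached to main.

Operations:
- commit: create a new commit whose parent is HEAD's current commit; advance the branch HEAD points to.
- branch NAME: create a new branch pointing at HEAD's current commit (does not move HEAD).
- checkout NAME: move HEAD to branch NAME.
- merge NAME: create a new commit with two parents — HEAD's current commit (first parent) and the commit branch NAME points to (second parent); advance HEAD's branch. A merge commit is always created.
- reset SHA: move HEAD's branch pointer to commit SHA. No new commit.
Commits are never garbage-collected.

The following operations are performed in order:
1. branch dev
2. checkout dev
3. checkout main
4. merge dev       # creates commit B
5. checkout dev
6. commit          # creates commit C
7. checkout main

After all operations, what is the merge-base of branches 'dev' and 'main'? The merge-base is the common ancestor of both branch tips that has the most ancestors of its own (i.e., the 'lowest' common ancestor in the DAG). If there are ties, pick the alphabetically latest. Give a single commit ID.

Answer: A

Derivation:
After op 1 (branch): HEAD=main@A [dev=A main=A]
After op 2 (checkout): HEAD=dev@A [dev=A main=A]
After op 3 (checkout): HEAD=main@A [dev=A main=A]
After op 4 (merge): HEAD=main@B [dev=A main=B]
After op 5 (checkout): HEAD=dev@A [dev=A main=B]
After op 6 (commit): HEAD=dev@C [dev=C main=B]
After op 7 (checkout): HEAD=main@B [dev=C main=B]
ancestors(dev=C): ['A', 'C']
ancestors(main=B): ['A', 'B']
common: ['A']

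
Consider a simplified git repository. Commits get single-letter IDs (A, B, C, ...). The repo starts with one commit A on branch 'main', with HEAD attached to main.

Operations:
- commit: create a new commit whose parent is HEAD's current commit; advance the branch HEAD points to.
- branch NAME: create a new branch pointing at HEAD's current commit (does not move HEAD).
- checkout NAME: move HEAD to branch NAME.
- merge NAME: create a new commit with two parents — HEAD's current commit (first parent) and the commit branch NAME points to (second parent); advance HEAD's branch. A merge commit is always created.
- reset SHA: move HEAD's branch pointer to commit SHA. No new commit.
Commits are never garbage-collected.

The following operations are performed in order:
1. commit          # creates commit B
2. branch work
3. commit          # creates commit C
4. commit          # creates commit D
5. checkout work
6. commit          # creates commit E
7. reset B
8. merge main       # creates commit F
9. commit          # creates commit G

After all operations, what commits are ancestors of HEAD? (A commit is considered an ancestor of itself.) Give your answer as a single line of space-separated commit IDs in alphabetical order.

Answer: A B C D F G

Derivation:
After op 1 (commit): HEAD=main@B [main=B]
After op 2 (branch): HEAD=main@B [main=B work=B]
After op 3 (commit): HEAD=main@C [main=C work=B]
After op 4 (commit): HEAD=main@D [main=D work=B]
After op 5 (checkout): HEAD=work@B [main=D work=B]
After op 6 (commit): HEAD=work@E [main=D work=E]
After op 7 (reset): HEAD=work@B [main=D work=B]
After op 8 (merge): HEAD=work@F [main=D work=F]
After op 9 (commit): HEAD=work@G [main=D work=G]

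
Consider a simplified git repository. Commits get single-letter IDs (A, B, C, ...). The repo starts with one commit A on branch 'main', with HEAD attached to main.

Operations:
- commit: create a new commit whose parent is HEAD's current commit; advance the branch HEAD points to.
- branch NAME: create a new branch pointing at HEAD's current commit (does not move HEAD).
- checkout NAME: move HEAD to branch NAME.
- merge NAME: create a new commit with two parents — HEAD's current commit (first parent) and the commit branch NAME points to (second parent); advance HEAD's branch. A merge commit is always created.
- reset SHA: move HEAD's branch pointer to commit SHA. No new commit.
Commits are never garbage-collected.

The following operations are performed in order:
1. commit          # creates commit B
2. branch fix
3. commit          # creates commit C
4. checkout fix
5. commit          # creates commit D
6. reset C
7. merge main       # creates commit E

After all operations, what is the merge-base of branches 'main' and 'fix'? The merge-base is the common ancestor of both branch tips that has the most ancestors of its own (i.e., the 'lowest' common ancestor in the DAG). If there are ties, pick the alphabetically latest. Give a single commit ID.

Answer: C

Derivation:
After op 1 (commit): HEAD=main@B [main=B]
After op 2 (branch): HEAD=main@B [fix=B main=B]
After op 3 (commit): HEAD=main@C [fix=B main=C]
After op 4 (checkout): HEAD=fix@B [fix=B main=C]
After op 5 (commit): HEAD=fix@D [fix=D main=C]
After op 6 (reset): HEAD=fix@C [fix=C main=C]
After op 7 (merge): HEAD=fix@E [fix=E main=C]
ancestors(main=C): ['A', 'B', 'C']
ancestors(fix=E): ['A', 'B', 'C', 'E']
common: ['A', 'B', 'C']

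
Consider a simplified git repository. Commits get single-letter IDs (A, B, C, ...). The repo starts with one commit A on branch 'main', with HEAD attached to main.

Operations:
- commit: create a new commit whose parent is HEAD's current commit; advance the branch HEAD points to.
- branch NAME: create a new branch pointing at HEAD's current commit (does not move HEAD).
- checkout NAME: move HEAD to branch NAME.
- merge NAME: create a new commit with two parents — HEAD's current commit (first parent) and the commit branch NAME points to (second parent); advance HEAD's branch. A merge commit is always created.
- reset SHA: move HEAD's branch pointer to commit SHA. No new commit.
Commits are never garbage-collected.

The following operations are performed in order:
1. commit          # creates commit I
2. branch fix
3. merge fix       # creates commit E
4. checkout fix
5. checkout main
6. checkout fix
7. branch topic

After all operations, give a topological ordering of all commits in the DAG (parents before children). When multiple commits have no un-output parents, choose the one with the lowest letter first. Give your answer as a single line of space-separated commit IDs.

Answer: A I E

Derivation:
After op 1 (commit): HEAD=main@I [main=I]
After op 2 (branch): HEAD=main@I [fix=I main=I]
After op 3 (merge): HEAD=main@E [fix=I main=E]
After op 4 (checkout): HEAD=fix@I [fix=I main=E]
After op 5 (checkout): HEAD=main@E [fix=I main=E]
After op 6 (checkout): HEAD=fix@I [fix=I main=E]
After op 7 (branch): HEAD=fix@I [fix=I main=E topic=I]
commit A: parents=[]
commit E: parents=['I', 'I']
commit I: parents=['A']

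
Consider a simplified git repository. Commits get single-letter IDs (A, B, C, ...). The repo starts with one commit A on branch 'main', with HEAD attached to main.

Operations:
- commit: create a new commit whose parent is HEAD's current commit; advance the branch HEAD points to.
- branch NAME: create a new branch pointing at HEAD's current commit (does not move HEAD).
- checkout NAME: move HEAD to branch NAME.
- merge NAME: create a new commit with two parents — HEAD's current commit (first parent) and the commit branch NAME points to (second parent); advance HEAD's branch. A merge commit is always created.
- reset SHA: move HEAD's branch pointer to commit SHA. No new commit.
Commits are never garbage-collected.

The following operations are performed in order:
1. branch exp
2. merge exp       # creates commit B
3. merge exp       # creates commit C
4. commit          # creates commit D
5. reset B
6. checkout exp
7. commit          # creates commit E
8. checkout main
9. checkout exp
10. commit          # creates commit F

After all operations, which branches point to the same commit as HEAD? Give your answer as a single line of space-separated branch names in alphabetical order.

After op 1 (branch): HEAD=main@A [exp=A main=A]
After op 2 (merge): HEAD=main@B [exp=A main=B]
After op 3 (merge): HEAD=main@C [exp=A main=C]
After op 4 (commit): HEAD=main@D [exp=A main=D]
After op 5 (reset): HEAD=main@B [exp=A main=B]
After op 6 (checkout): HEAD=exp@A [exp=A main=B]
After op 7 (commit): HEAD=exp@E [exp=E main=B]
After op 8 (checkout): HEAD=main@B [exp=E main=B]
After op 9 (checkout): HEAD=exp@E [exp=E main=B]
After op 10 (commit): HEAD=exp@F [exp=F main=B]

Answer: exp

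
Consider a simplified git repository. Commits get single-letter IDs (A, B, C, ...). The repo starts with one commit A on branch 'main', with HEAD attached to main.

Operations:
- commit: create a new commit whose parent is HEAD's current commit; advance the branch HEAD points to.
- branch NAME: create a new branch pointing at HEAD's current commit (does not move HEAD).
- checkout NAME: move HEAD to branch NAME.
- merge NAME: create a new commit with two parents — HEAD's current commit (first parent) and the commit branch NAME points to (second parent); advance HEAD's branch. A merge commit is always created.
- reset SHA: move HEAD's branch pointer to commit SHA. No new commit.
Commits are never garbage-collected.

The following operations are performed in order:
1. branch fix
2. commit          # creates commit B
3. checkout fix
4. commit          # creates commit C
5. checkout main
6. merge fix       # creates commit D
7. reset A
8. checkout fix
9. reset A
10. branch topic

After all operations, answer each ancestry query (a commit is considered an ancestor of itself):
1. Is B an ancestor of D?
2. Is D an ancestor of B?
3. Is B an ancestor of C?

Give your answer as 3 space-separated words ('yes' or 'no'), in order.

After op 1 (branch): HEAD=main@A [fix=A main=A]
After op 2 (commit): HEAD=main@B [fix=A main=B]
After op 3 (checkout): HEAD=fix@A [fix=A main=B]
After op 4 (commit): HEAD=fix@C [fix=C main=B]
After op 5 (checkout): HEAD=main@B [fix=C main=B]
After op 6 (merge): HEAD=main@D [fix=C main=D]
After op 7 (reset): HEAD=main@A [fix=C main=A]
After op 8 (checkout): HEAD=fix@C [fix=C main=A]
After op 9 (reset): HEAD=fix@A [fix=A main=A]
After op 10 (branch): HEAD=fix@A [fix=A main=A topic=A]
ancestors(D) = {A,B,C,D}; B in? yes
ancestors(B) = {A,B}; D in? no
ancestors(C) = {A,C}; B in? no

Answer: yes no no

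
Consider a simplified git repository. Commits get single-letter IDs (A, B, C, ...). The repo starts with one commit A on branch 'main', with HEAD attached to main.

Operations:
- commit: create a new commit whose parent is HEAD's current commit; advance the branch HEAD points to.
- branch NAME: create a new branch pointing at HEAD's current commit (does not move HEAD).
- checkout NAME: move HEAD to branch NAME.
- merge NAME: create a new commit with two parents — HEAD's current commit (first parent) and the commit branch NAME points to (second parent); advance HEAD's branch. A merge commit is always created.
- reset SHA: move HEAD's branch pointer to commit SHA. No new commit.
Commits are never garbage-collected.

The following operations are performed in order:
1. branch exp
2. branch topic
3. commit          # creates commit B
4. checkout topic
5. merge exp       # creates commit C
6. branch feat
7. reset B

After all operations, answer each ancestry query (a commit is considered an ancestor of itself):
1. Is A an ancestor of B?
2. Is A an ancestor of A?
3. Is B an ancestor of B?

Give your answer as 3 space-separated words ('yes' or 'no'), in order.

Answer: yes yes yes

Derivation:
After op 1 (branch): HEAD=main@A [exp=A main=A]
After op 2 (branch): HEAD=main@A [exp=A main=A topic=A]
After op 3 (commit): HEAD=main@B [exp=A main=B topic=A]
After op 4 (checkout): HEAD=topic@A [exp=A main=B topic=A]
After op 5 (merge): HEAD=topic@C [exp=A main=B topic=C]
After op 6 (branch): HEAD=topic@C [exp=A feat=C main=B topic=C]
After op 7 (reset): HEAD=topic@B [exp=A feat=C main=B topic=B]
ancestors(B) = {A,B}; A in? yes
ancestors(A) = {A}; A in? yes
ancestors(B) = {A,B}; B in? yes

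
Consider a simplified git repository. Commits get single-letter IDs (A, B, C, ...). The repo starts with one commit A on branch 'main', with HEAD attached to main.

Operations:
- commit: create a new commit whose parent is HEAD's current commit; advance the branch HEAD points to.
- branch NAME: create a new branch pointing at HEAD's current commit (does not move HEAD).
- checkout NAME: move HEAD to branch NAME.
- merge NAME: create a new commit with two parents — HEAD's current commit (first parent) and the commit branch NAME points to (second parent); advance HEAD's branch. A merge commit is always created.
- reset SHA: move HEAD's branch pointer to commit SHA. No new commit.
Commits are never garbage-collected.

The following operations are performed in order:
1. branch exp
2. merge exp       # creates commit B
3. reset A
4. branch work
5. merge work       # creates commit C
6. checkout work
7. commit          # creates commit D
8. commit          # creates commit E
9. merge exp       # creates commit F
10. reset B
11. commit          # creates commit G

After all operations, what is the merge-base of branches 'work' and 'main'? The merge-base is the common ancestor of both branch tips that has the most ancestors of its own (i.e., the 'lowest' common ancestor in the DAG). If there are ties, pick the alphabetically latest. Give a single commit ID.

Answer: A

Derivation:
After op 1 (branch): HEAD=main@A [exp=A main=A]
After op 2 (merge): HEAD=main@B [exp=A main=B]
After op 3 (reset): HEAD=main@A [exp=A main=A]
After op 4 (branch): HEAD=main@A [exp=A main=A work=A]
After op 5 (merge): HEAD=main@C [exp=A main=C work=A]
After op 6 (checkout): HEAD=work@A [exp=A main=C work=A]
After op 7 (commit): HEAD=work@D [exp=A main=C work=D]
After op 8 (commit): HEAD=work@E [exp=A main=C work=E]
After op 9 (merge): HEAD=work@F [exp=A main=C work=F]
After op 10 (reset): HEAD=work@B [exp=A main=C work=B]
After op 11 (commit): HEAD=work@G [exp=A main=C work=G]
ancestors(work=G): ['A', 'B', 'G']
ancestors(main=C): ['A', 'C']
common: ['A']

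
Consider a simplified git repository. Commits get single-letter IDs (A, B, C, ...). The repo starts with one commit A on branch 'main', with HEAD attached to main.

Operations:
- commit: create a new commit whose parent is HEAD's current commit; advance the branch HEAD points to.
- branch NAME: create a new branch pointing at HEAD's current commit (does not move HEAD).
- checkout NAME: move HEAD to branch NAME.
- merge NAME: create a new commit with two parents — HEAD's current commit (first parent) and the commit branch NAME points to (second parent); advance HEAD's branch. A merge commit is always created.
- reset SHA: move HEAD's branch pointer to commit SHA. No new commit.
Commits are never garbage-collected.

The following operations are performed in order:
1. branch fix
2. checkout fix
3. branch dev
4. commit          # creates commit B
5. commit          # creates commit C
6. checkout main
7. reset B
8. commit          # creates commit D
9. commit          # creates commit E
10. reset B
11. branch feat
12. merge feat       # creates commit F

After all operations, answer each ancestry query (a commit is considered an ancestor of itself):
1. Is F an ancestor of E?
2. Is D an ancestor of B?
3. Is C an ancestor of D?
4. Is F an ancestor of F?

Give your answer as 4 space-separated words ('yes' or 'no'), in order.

Answer: no no no yes

Derivation:
After op 1 (branch): HEAD=main@A [fix=A main=A]
After op 2 (checkout): HEAD=fix@A [fix=A main=A]
After op 3 (branch): HEAD=fix@A [dev=A fix=A main=A]
After op 4 (commit): HEAD=fix@B [dev=A fix=B main=A]
After op 5 (commit): HEAD=fix@C [dev=A fix=C main=A]
After op 6 (checkout): HEAD=main@A [dev=A fix=C main=A]
After op 7 (reset): HEAD=main@B [dev=A fix=C main=B]
After op 8 (commit): HEAD=main@D [dev=A fix=C main=D]
After op 9 (commit): HEAD=main@E [dev=A fix=C main=E]
After op 10 (reset): HEAD=main@B [dev=A fix=C main=B]
After op 11 (branch): HEAD=main@B [dev=A feat=B fix=C main=B]
After op 12 (merge): HEAD=main@F [dev=A feat=B fix=C main=F]
ancestors(E) = {A,B,D,E}; F in? no
ancestors(B) = {A,B}; D in? no
ancestors(D) = {A,B,D}; C in? no
ancestors(F) = {A,B,F}; F in? yes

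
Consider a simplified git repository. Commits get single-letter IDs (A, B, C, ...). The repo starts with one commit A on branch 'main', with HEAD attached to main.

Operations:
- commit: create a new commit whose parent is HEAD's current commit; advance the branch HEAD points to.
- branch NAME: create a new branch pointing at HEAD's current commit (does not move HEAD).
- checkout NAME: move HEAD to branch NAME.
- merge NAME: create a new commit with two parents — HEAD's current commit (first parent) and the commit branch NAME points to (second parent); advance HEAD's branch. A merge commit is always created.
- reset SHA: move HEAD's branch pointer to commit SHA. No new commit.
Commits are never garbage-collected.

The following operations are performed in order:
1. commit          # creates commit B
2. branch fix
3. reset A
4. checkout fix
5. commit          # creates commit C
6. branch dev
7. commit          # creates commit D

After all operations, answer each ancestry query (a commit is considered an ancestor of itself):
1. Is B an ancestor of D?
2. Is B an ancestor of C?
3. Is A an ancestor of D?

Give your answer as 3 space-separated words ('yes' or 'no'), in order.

After op 1 (commit): HEAD=main@B [main=B]
After op 2 (branch): HEAD=main@B [fix=B main=B]
After op 3 (reset): HEAD=main@A [fix=B main=A]
After op 4 (checkout): HEAD=fix@B [fix=B main=A]
After op 5 (commit): HEAD=fix@C [fix=C main=A]
After op 6 (branch): HEAD=fix@C [dev=C fix=C main=A]
After op 7 (commit): HEAD=fix@D [dev=C fix=D main=A]
ancestors(D) = {A,B,C,D}; B in? yes
ancestors(C) = {A,B,C}; B in? yes
ancestors(D) = {A,B,C,D}; A in? yes

Answer: yes yes yes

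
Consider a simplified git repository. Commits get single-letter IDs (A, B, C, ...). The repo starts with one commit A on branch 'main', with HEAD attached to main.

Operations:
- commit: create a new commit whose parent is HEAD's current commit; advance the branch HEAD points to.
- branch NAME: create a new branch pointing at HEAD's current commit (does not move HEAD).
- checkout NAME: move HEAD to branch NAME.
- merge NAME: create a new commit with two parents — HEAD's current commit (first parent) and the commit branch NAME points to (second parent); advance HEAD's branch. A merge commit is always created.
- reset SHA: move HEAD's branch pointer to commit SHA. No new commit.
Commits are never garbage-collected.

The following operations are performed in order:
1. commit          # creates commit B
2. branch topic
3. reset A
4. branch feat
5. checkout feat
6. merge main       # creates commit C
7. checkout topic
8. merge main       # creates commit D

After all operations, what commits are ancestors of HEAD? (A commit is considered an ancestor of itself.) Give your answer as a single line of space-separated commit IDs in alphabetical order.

After op 1 (commit): HEAD=main@B [main=B]
After op 2 (branch): HEAD=main@B [main=B topic=B]
After op 3 (reset): HEAD=main@A [main=A topic=B]
After op 4 (branch): HEAD=main@A [feat=A main=A topic=B]
After op 5 (checkout): HEAD=feat@A [feat=A main=A topic=B]
After op 6 (merge): HEAD=feat@C [feat=C main=A topic=B]
After op 7 (checkout): HEAD=topic@B [feat=C main=A topic=B]
After op 8 (merge): HEAD=topic@D [feat=C main=A topic=D]

Answer: A B D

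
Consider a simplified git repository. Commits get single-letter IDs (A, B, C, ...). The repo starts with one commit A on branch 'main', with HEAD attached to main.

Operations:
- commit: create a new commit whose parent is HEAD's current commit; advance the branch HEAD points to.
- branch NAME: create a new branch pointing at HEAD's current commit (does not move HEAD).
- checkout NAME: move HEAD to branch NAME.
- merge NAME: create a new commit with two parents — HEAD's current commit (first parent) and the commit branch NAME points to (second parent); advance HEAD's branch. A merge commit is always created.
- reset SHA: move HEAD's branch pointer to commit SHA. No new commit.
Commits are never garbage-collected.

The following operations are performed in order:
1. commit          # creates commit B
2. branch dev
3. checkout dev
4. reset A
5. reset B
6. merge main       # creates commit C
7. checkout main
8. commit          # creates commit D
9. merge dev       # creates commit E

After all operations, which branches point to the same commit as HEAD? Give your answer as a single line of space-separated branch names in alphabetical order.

After op 1 (commit): HEAD=main@B [main=B]
After op 2 (branch): HEAD=main@B [dev=B main=B]
After op 3 (checkout): HEAD=dev@B [dev=B main=B]
After op 4 (reset): HEAD=dev@A [dev=A main=B]
After op 5 (reset): HEAD=dev@B [dev=B main=B]
After op 6 (merge): HEAD=dev@C [dev=C main=B]
After op 7 (checkout): HEAD=main@B [dev=C main=B]
After op 8 (commit): HEAD=main@D [dev=C main=D]
After op 9 (merge): HEAD=main@E [dev=C main=E]

Answer: main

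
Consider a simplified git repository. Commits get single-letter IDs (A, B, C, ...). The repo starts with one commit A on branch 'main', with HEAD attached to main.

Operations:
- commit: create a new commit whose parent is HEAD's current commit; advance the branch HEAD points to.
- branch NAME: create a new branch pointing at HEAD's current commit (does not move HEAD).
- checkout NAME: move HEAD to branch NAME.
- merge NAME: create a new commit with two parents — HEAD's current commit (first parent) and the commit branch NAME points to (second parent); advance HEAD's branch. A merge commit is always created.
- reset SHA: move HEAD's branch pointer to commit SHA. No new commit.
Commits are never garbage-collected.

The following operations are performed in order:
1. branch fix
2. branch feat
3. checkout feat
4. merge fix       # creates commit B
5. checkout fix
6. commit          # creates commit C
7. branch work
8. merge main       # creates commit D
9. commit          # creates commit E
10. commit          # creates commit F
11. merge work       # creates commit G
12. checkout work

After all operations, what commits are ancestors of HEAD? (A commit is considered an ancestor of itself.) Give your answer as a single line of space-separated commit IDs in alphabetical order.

After op 1 (branch): HEAD=main@A [fix=A main=A]
After op 2 (branch): HEAD=main@A [feat=A fix=A main=A]
After op 3 (checkout): HEAD=feat@A [feat=A fix=A main=A]
After op 4 (merge): HEAD=feat@B [feat=B fix=A main=A]
After op 5 (checkout): HEAD=fix@A [feat=B fix=A main=A]
After op 6 (commit): HEAD=fix@C [feat=B fix=C main=A]
After op 7 (branch): HEAD=fix@C [feat=B fix=C main=A work=C]
After op 8 (merge): HEAD=fix@D [feat=B fix=D main=A work=C]
After op 9 (commit): HEAD=fix@E [feat=B fix=E main=A work=C]
After op 10 (commit): HEAD=fix@F [feat=B fix=F main=A work=C]
After op 11 (merge): HEAD=fix@G [feat=B fix=G main=A work=C]
After op 12 (checkout): HEAD=work@C [feat=B fix=G main=A work=C]

Answer: A C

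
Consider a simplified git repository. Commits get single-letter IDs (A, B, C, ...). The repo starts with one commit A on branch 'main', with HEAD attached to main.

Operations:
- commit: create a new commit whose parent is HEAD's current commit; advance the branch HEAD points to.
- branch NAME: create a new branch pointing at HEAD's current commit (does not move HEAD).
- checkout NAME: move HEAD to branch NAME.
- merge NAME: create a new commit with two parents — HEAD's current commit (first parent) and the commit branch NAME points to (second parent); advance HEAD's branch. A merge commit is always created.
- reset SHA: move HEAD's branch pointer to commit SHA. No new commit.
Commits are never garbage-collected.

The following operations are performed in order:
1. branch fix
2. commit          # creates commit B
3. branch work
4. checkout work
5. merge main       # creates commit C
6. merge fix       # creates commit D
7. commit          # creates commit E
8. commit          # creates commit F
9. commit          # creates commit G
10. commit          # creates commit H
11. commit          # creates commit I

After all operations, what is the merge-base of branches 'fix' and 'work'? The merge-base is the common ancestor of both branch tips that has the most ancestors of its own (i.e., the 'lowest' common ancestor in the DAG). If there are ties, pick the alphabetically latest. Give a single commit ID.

Answer: A

Derivation:
After op 1 (branch): HEAD=main@A [fix=A main=A]
After op 2 (commit): HEAD=main@B [fix=A main=B]
After op 3 (branch): HEAD=main@B [fix=A main=B work=B]
After op 4 (checkout): HEAD=work@B [fix=A main=B work=B]
After op 5 (merge): HEAD=work@C [fix=A main=B work=C]
After op 6 (merge): HEAD=work@D [fix=A main=B work=D]
After op 7 (commit): HEAD=work@E [fix=A main=B work=E]
After op 8 (commit): HEAD=work@F [fix=A main=B work=F]
After op 9 (commit): HEAD=work@G [fix=A main=B work=G]
After op 10 (commit): HEAD=work@H [fix=A main=B work=H]
After op 11 (commit): HEAD=work@I [fix=A main=B work=I]
ancestors(fix=A): ['A']
ancestors(work=I): ['A', 'B', 'C', 'D', 'E', 'F', 'G', 'H', 'I']
common: ['A']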